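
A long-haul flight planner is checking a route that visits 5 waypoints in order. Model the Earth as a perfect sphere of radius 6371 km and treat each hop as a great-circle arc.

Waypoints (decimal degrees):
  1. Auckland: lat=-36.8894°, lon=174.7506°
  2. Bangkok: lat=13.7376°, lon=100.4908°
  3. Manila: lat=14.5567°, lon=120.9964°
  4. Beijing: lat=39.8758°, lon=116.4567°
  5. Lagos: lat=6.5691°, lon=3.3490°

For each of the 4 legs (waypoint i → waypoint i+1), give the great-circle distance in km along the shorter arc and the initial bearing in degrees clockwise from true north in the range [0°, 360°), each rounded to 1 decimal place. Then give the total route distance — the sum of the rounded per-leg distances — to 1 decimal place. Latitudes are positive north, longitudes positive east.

Leg 1: φ1=-0.6438415, φ2=0.2397664, Δφ=0.8836078, Δλ=-1.2960780 rad; a=sin²(Δφ/2)+cosφ1·cosφ2·sin²(Δλ/2)=0.4658957159; c=2·atan2(√a, √(1-a))=1.502534758; dist=6371·c=9572.649 ≈ 9572.6 km; running total=9572.6 km
Leg 1 bearing: y=sinΔλ·cosφ2=-0.93496783, x=cosφ1·sinφ2-sinφ1·cosφ2·cosΔλ=0.34811311; θ=atan2(y, x)=-69.5784° <0 so +360° → 290.4216° ≈ 290.4°
Leg 2: φ1=0.2397664, φ2=0.2540623, Δφ=0.0142960, Δλ=0.3578902 rad; a=sin²(Δφ/2)+cosφ1·cosφ2·sin²(Δλ/2)=0.0298379435; c=2·atan2(√a, √(1-a))=0.347214783; dist=6371·c=2212.105 ≈ 2212.1 km; running total=11784.7 km
Leg 2 bearing: y=sinΔλ·cosφ2=0.33905412, x=cosφ1·sinφ2-sinφ1·cosφ2·cosΔλ=0.02885943; θ=atan2(y, x)=85.1349° ≈ 85.1°
Leg 3: φ1=0.2540623, φ2=0.6959640, Δφ=0.4419017, Δλ=-0.0792327 rad; a=sin²(Δφ/2)+cosφ1·cosφ2·sin²(Δλ/2)=0.0491951651; c=2·atan2(√a, √(1-a))=0.447319781; dist=6371·c=2849.874 ≈ 2849.9 km; running total=14634.6 km
Leg 3 bearing: y=sinΔλ·cosφ2=-0.06074243, x=cosφ1·sinφ2-sinφ1·cosφ2·cosΔλ=0.42826436; θ=atan2(y, x)=-8.0726° <0 so +360° → 351.9274° ≈ 351.9°
Leg 4: φ1=0.6959640, φ2=0.1146524, Δφ=-0.5813116, Δλ=-1.9741018 rad; a=sin²(Δφ/2)+cosφ1·cosφ2·sin²(Δλ/2)=0.6129327073; c=2·atan2(√a, √(1-a))=1.798627643; dist=6371·c=11459.057 ≈ 11459.1 km; running total=26093.7 km
Leg 4 bearing: y=sinΔλ·cosφ2=-0.91373012, x=cosφ1·sinφ2-sinφ1·cosφ2·cosΔλ=0.33776039; θ=atan2(y, x)=-69.7132° <0 so +360° → 290.2868° ≈ 290.3°

Leg 1: dist=9572.6 km, bearing=290.4°
Leg 2: dist=2212.1 km, bearing=85.1°
Leg 3: dist=2849.9 km, bearing=351.9°
Leg 4: dist=11459.1 km, bearing=290.3°
Total: 26093.7 km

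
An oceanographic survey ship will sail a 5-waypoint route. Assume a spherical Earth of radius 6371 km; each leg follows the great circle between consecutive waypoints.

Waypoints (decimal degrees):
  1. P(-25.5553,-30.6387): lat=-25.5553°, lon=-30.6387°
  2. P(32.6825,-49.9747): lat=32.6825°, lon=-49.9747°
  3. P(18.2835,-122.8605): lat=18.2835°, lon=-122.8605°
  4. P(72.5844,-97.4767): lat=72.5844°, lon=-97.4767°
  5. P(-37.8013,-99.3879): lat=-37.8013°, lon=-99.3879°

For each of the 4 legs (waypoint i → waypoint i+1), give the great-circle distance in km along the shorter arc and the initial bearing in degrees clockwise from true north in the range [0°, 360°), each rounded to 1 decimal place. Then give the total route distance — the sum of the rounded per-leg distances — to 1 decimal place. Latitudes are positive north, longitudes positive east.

Leg 1: dist=6792.0 km, bearing=341.4°
Leg 2: dist=7353.9 km, bearing=277.1°
Leg 3: dist=6250.7 km, bearing=8.9°
Leg 4: dist=12275.2 km, bearing=181.6°
Total: 32671.8 km

Leg 1: φ1=-0.4460241, φ2=0.5704172, Δφ=1.0164414, Δλ=-0.3374769 rad; a=sin²(Δφ/2)+cosφ1·cosφ2·sin²(Δλ/2)=0.2582183527; c=2·atan2(√a, √(1-a))=1.066075273; dist=6371·c=6791.966 ≈ 6792.0 km; running total=6792.0 km
Leg 1 bearing: y=sinΔλ·cosφ2=-0.27868501, x=cosφ1·sinφ2-sinφ1·cosφ2·cosΔλ=0.82975973; θ=atan2(y, x)=-18.5653° <0 so +360° → 341.4347° ≈ 341.4°
Leg 2: φ1=0.5704172, φ2=0.3191073, Δφ=-0.2513100, Δλ=-1.2720972 rad; a=sin²(Δφ/2)+cosφ1·cosφ2·sin²(Δλ/2)=0.2977076031; c=2·atan2(√a, √(1-a))=1.154271567; dist=6371·c=7353.864 ≈ 7353.9 km; running total=14145.9 km
Leg 2 bearing: y=sinΔλ·cosφ2=-0.90747141, x=cosφ1·sinφ2-sinφ1·cosφ2·cosΔλ=0.11316711; θ=atan2(y, x)=-82.8916° <0 so +360° → 277.1084° ≈ 277.1°
Leg 3: φ1=0.3191073, φ2=1.2668368, Δφ=0.9477295, Δλ=0.4430309 rad; a=sin²(Δφ/2)+cosφ1·cosφ2·sin²(Δλ/2)=0.2219541480; c=2·atan2(√a, √(1-a))=0.981120405; dist=6371·c=6250.718 ≈ 6250.7 km; running total=20396.6 km
Leg 3 bearing: y=sinΔλ·cosφ2=0.12830409, x=cosφ1·sinφ2-sinφ1·cosφ2·cosΔλ=0.82115777; θ=atan2(y, x)=8.8805° ≈ 8.9°
Leg 4: φ1=1.2668368, φ2=-0.6597571, Δφ=-1.9265939, Δλ=-0.0333567 rad; a=sin²(Δφ/2)+cosφ1·cosφ2·sin²(Δλ/2)=0.6742348316; c=2·atan2(√a, √(1-a))=1.926734261; dist=6371·c=12275.224 ≈ 12275.2 km; running total=32671.8 km
Leg 4 bearing: y=sinΔλ·cosφ2=-0.02635164, x=cosφ1·sinφ2-sinφ1·cosφ2·cosΔλ=-0.93694956; θ=atan2(y, x)=-178.3890° <0 so +360° → 181.6110° ≈ 181.6°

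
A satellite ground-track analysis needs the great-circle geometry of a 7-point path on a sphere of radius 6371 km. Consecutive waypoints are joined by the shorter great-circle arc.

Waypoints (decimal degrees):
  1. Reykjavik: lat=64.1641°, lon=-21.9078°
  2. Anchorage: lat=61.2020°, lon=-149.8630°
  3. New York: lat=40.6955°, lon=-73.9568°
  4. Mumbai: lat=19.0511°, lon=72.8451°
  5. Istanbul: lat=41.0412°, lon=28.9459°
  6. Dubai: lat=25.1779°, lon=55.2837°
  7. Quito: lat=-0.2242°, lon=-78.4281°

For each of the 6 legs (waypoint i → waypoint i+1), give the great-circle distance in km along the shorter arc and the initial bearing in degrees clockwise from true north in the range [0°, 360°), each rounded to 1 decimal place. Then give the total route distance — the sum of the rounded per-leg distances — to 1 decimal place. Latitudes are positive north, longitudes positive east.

Leg 1: φ1=1.1198748, φ2=1.0681764, Δφ=-0.0516984, Δλ=-2.2332395 rad; a=sin²(Δφ/2)+cosφ1·cosφ2·sin²(Δλ/2)=0.1701933237; c=2·atan2(√a, √(1-a))=0.850492111; dist=6371·c=5418.485 ≈ 5418.5 km; running total=5418.5 km
Leg 1 bearing: y=sinΔλ·cosφ2=-0.37983475, x=cosφ1·sinφ2-sinφ1·cosφ2·cosΔλ=0.64856440; θ=atan2(y, x)=-30.3556° <0 so +360° → 329.6444° ≈ 329.6°
Leg 2: φ1=1.0681764, φ2=0.7102705, Δφ=-0.3579059, Δλ=1.3248131 rad; a=sin²(Δφ/2)+cosφ1·cosφ2·sin²(Δλ/2)=0.1698322571; c=2·atan2(√a, √(1-a))=0.849530918; dist=6371·c=5412.361 ≈ 5412.4 km; running total=10830.9 km
Leg 2 bearing: y=sinΔλ·cosφ2=0.73536293, x=cosφ1·sinφ2-sinφ1·cosφ2·cosΔλ=0.15231024; θ=atan2(y, x)=78.2982° ≈ 78.3°
Leg 3: φ1=0.7102705, φ2=0.3325044, Δφ=-0.3777660, Δλ=2.5621765 rad; a=sin²(Δφ/2)+cosφ1·cosφ2·sin²(Δλ/2)=0.6934270375; c=2·atan2(√a, √(1-a))=1.968013923; dist=6371·c=12538.217 ≈ 12538.2 km; running total=23369.1 km
Leg 3 bearing: y=sinΔλ·cosφ2=0.51754577, x=cosφ1·sinφ2-sinφ1·cosφ2·cosΔλ=0.76321052; θ=atan2(y, x)=34.1418° ≈ 34.1°
Leg 4: φ1=0.3325044, φ2=0.7163041, Δφ=0.3837996, Δλ=-0.7661856 rad; a=sin²(Δφ/2)+cosφ1·cosφ2·sin²(Δλ/2)=0.1359855102; c=2·atan2(√a, √(1-a))=0.755353892; dist=6371·c=4812.360 ≈ 4812.4 km; running total=28181.5 km
Leg 4 bearing: y=sinΔλ·cosφ2=-0.52298216, x=cosφ1·sinφ2-sinφ1·cosφ2·cosΔλ=0.44324199; θ=atan2(y, x)=-49.7178° <0 so +360° → 310.2822° ≈ 310.3°
Leg 5: φ1=0.7163041, φ2=0.4394373, Δφ=-0.2768668, Δλ=0.4596813 rad; a=sin²(Δφ/2)+cosφ1·cosφ2·sin²(Δλ/2)=0.0544695970; c=2·atan2(√a, √(1-a))=0.471119318; dist=6371·c=3001.501 ≈ 3001.5 km; running total=31183.0 km
Leg 5 bearing: y=sinΔλ·cosφ2=0.40151070, x=cosφ1·sinφ2-sinφ1·cosφ2·cosΔλ=-0.21165963; θ=atan2(y, x)=117.7963° ≈ 117.8°
Leg 6: φ1=0.4394373, φ2=-0.0039130, Δφ=-0.4433503, Δλ=-2.3337112 rad; a=sin²(Δφ/2)+cosφ1·cosφ2·sin²(Δλ/2)=0.8135185882; c=2·atan2(√a, √(1-a))=2.248540269; dist=6371·c=14325.450 ≈ 14325.5 km; running total=45508.5 km
Leg 6 bearing: y=sinΔλ·cosφ2=-0.72281931, x=cosφ1·sinφ2-sinφ1·cosφ2·cosΔλ=0.29044212; θ=atan2(y, x)=-68.1088° <0 so +360° → 291.8912° ≈ 291.9°

Leg 1: dist=5418.5 km, bearing=329.6°
Leg 2: dist=5412.4 km, bearing=78.3°
Leg 3: dist=12538.2 km, bearing=34.1°
Leg 4: dist=4812.4 km, bearing=310.3°
Leg 5: dist=3001.5 km, bearing=117.8°
Leg 6: dist=14325.5 km, bearing=291.9°
Total: 45508.5 km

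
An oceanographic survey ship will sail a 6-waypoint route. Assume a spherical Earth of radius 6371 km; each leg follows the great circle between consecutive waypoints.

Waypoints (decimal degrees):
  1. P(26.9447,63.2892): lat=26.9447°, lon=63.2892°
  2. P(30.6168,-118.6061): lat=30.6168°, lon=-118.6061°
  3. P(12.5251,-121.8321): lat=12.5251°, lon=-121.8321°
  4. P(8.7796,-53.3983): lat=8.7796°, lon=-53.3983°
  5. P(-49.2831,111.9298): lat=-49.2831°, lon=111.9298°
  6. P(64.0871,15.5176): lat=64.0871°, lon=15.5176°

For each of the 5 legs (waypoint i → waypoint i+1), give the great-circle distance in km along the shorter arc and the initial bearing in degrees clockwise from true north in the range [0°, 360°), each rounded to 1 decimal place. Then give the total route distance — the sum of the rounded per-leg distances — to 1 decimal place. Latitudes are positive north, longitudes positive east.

Leg 1: dist=13611.4 km, bearing=1.9°
Leg 2: dist=2038.8 km, bearing=190.1°
Leg 3: dist=7470.9 km, bearing=85.6°
Leg 4: dist=15308.8 km, bearing=165.8°
Leg 5: dist=15069.9 km, bearing=321.7°
Total: 53499.8 km

Leg 1: φ1=0.4702737, φ2=0.5343640, Δφ=0.0640902, Δλ=-3.1746719 rad; a=sin²(Δφ/2)+cosφ1·cosφ2·sin²(Δλ/2)=0.7679871637; c=2·atan2(√a, √(1-a))=2.136457748; dist=6371·c=13611.372 ≈ 13611.4 km; running total=13611.4 km
Leg 1 bearing: y=sinΔλ·cosφ2=0.02846255, x=cosφ1·sinφ2-sinφ1·cosφ2·cosΔλ=0.84375435; θ=atan2(y, x)=1.9320° ≈ 1.9°
Leg 2: φ1=0.5343640, φ2=0.2186042, Δφ=-0.3157597, Δλ=-0.0563043 rad; a=sin²(Δφ/2)+cosφ1·cosφ2·sin²(Δλ/2)=0.0253852862; c=2·atan2(√a, √(1-a))=0.320019043; dist=6371·c=2038.841 ≈ 2038.8 km; running total=15650.2 km
Leg 2 bearing: y=sinΔλ·cosφ2=-0.05493530, x=cosφ1·sinφ2-sinφ1·cosφ2·cosΔλ=-0.30975088; θ=atan2(y, x)=-169.9430° <0 so +360° → 190.0570° ≈ 190.1°
Leg 3: φ1=0.2186042, φ2=0.1532329, Δφ=-0.0653713, Δλ=1.1943951 rad; a=sin²(Δφ/2)+cosφ1·cosφ2·sin²(Δλ/2)=0.3061375307; c=2·atan2(√a, √(1-a))=1.172634150; dist=6371·c=7470.852 ≈ 7470.9 km; running total=23121.1 km
Leg 3 bearing: y=sinΔλ·cosφ2=0.91909656, x=cosφ1·sinφ2-sinφ1·cosφ2·cosΔλ=0.07022028; θ=atan2(y, x)=85.6310° ≈ 85.6°
Leg 4: φ1=0.1532329, φ2=-0.8601524, Δφ=-1.0133853, Δλ=2.8855197 rad; a=sin²(Δφ/2)+cosφ1·cosφ2·sin²(Δλ/2)=0.8696723346; c=2·atan2(√a, √(1-a))=2.402892892; dist=6371·c=15308.831 ≈ 15308.8 km; running total=38429.9 km
Leg 4 bearing: y=sinΔλ·cosφ2=0.16522242, x=cosφ1·sinφ2-sinφ1·cosφ2·cosΔλ=-0.65274115; θ=atan2(y, x)=165.7956° ≈ 165.8°
Leg 5: φ1=-0.8601524, φ2=1.1185309, Δφ=1.9786833, Δλ=-1.6827103 rad; a=sin²(Δφ/2)+cosφ1·cosφ2·sin²(Δλ/2)=0.8567872610; c=2·atan2(√a, √(1-a))=2.365383606; dist=6371·c=15069.859 ≈ 15069.9 km; running total=53499.8 km
Leg 5 bearing: y=sinΔλ·cosφ2=-0.43427048, x=cosφ1·sinφ2-sinφ1·cosφ2·cosΔλ=0.54974590; θ=atan2(y, x)=-38.3069° <0 so +360° → 321.6931° ≈ 321.7°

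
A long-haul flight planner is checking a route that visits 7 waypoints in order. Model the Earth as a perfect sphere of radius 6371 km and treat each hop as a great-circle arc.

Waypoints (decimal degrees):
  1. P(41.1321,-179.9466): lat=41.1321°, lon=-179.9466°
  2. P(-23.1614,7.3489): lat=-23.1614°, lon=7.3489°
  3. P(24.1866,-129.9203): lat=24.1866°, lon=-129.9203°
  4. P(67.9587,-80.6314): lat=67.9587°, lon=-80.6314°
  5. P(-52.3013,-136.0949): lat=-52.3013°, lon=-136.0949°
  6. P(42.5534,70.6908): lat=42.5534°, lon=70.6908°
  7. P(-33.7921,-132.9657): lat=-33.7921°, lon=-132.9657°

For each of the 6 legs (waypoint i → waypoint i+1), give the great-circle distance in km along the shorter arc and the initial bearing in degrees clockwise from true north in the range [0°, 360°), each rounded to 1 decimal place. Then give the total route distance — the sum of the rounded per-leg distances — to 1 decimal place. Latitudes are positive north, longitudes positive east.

Leg 1: dist=17904.1 km, bearing=339.0°
Leg 2: dist=15679.1 km, bearing=280.4°
Leg 3: dist=5883.5 km, bearing=20.9°
Leg 4: dist=14133.7 km, bearing=219.2°
Leg 5: dist=17745.7 km, bearing=252.2°
Leg 6: dist=17739.5 km, bearing=72.5°
Total: 89085.6 km

Leg 1: φ1=0.7178906, φ2=-0.4042427, Δφ=-1.1221333, Δλ=3.2689231 rad; a=sin²(Δφ/2)+cosφ1·cosφ2·sin²(Δλ/2)=0.9728041630; c=2·atan2(√a, √(1-a))=2.810255879; dist=6371·c=17904.140 ≈ 17904.1 km; running total=17904.1 km
Leg 1 bearing: y=sinΔλ·cosφ2=-0.11675164, x=cosφ1·sinφ2-sinφ1·cosφ2·cosΔλ=0.30363456; θ=atan2(y, x)=-21.0324° <0 so +360° → 338.9676° ≈ 339.0°
Leg 2: φ1=-0.4042427, φ2=0.4221358, Δφ=0.8263785, Δλ=-2.3957995 rad; a=sin²(Δφ/2)+cosφ1·cosφ2·sin²(Δλ/2)=0.8886045606; c=2·atan2(√a, √(1-a))=2.461014613; dist=6371·c=15679.124 ≈ 15679.1 km; running total=33583.2 km
Leg 2 bearing: y=sinΔλ·cosφ2=-0.61898837, x=cosφ1·sinφ2-sinφ1·cosφ2·cosΔλ=0.11313436; θ=atan2(y, x)=-79.6422° <0 so +360° → 280.3578° ≈ 280.4°
Leg 3: φ1=0.4221358, φ2=1.1861031, Δφ=0.7639673, Δλ=0.8602536 rad; a=sin²(Δφ/2)+cosφ1·cosφ2·sin²(Δλ/2)=0.1984751431; c=2·atan2(√a, √(1-a))=0.923477601; dist=6371·c=5883.476 ≈ 5883.5 km; running total=39466.7 km
Leg 3 bearing: y=sinΔλ·cosφ2=0.28446132, x=cosφ1·sinφ2-sinφ1·cosφ2·cosΔλ=0.74526022; θ=atan2(y, x)=20.8916° ≈ 20.9°
Leg 4: φ1=1.1861031, φ2=-0.9128299, Δφ=-2.0989330, Δλ=-0.9680207 rad; a=sin²(Δφ/2)+cosφ1·cosφ2·sin²(Δλ/2)=0.8016535503; c=2·atan2(√a, √(1-a))=2.218437752; dist=6371·c=14133.667 ≈ 14133.7 km; running total=53600.4 km
Leg 4 bearing: y=sinΔλ·cosφ2=-0.50373990, x=cosφ1·sinφ2-sinφ1·cosφ2·cosΔλ=-0.61827716; θ=atan2(y, x)=-140.8287° <0 so +360° → 219.1713° ≈ 219.2°
Leg 5: φ1=-0.9128299, φ2=0.7426969, Δφ=1.6555268, Δλ=3.6090913 rad; a=sin²(Δφ/2)+cosφ1·cosφ2·sin²(Δλ/2)=0.9686132239; c=2·atan2(√a, √(1-a))=2.785386180; dist=6371·c=17745.695 ≈ 17745.7 km; running total=71346.1 km
Leg 5 bearing: y=sinΔλ·cosφ2=-0.33197364, x=cosφ1·sinφ2-sinφ1·cosφ2·cosΔλ=-0.10677121; θ=atan2(y, x)=-107.8291° <0 so +360° → 252.1709° ≈ 252.2°
Leg 6: φ1=0.7426969, φ2=-0.5897834, Δφ=-1.3324803, Δλ=-3.5544765 rad; a=sin²(Δφ/2)+cosφ1·cosφ2·sin²(Δλ/2)=0.9684434363; c=2·atan2(√a, √(1-a))=2.784413678; dist=6371·c=17739.500 ≈ 17739.5 km; running total=89085.6 km
Leg 6 bearing: y=sinΔλ·cosφ2=0.33346535, x=cosφ1·sinφ2-sinφ1·cosφ2·cosΔλ=0.10508972; θ=atan2(y, x)=72.5080° ≈ 72.5°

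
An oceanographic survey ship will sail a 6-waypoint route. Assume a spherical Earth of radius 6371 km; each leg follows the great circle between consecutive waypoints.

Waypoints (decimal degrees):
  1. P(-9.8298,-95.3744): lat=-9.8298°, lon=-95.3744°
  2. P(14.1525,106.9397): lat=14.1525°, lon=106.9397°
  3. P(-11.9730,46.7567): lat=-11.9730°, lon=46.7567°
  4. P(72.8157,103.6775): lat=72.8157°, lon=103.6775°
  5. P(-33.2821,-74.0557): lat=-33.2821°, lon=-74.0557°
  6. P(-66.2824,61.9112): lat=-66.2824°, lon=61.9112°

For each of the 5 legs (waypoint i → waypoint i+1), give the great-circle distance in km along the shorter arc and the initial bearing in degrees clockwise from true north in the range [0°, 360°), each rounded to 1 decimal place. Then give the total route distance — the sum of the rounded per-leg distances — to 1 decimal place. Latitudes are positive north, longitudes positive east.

Leg 1: dist=17542.2 km, bearing=283.4°
Leg 2: dist=7239.5 km, bearing=249.3°
Leg 3: dist=10265.3 km, bearing=14.3°
Leg 4: dist=15617.2 km, bearing=357.0°
Leg 5: dist=8327.4 km, bearing=163.2°
Total: 58991.6 km

Leg 1: φ1=-0.1715624, φ2=0.2470077, Δφ=0.4185701, Δλ=3.5310472 rad; a=sin²(Δφ/2)+cosφ1·cosφ2·sin²(Δλ/2)=0.9628052413; c=2·atan2(√a, √(1-a))=2.753441748; dist=6371·c=17542.177 ≈ 17542.2 km; running total=17542.2 km
Leg 1 bearing: y=sinΔλ·cosφ2=-0.36815982, x=cosφ1·sinφ2-sinφ1·cosφ2·cosΔλ=0.08777006; θ=atan2(y, x)=-76.5909° <0 so +360° → 283.4091° ≈ 283.4°
Leg 2: φ1=0.2470077, φ2=-0.2089683, Δφ=-0.4559760, Δλ=-1.0503915 rad; a=sin²(Δφ/2)+cosφ1·cosφ2·sin²(Δλ/2)=0.2895357690; c=2·atan2(√a, √(1-a))=1.136327693; dist=6371·c=7239.544 ≈ 7239.5 km; running total=24781.7 km
Leg 2 bearing: y=sinΔλ·cosφ2=-0.84874334, x=cosφ1·sinφ2-sinφ1·cosφ2·cosΔλ=-0.32008433; θ=atan2(y, x)=-110.6628° <0 so +360° → 249.3372° ≈ 249.3°
Leg 3: φ1=-0.2089683, φ2=1.2708737, Δφ=1.4798420, Δλ=0.9934554 rad; a=sin²(Δφ/2)+cosφ1·cosφ2·sin²(Δλ/2)=0.5202220328; c=2·atan2(√a, √(1-a))=1.611251426; dist=6371·c=10265.283 ≈ 10265.3 km; running total=35047.0 km
Leg 3 bearing: y=sinΔλ·cosφ2=0.24755943, x=cosφ1·sinφ2-sinφ1·cosφ2·cosΔλ=0.96802820; θ=atan2(y, x)=14.3451° ≈ 14.3°
Leg 4: φ1=1.2708737, φ2=-0.5808822, Δφ=-1.8517559, Δλ=-3.1020295 rad; a=sin²(Δφ/2)+cosφ1·cosφ2·sin²(Δλ/2)=0.8855290816; c=2·atan2(√a, √(1-a))=2.451297591; dist=6371·c=15617.217 ≈ 15617.2 km; running total=50664.2 km
Leg 4 bearing: y=sinΔλ·cosφ2=-0.03306531, x=cosφ1·sinφ2-sinφ1·cosφ2·cosΔλ=0.63590565; θ=atan2(y, x)=-2.9765° <0 so +360° → 357.0235° ≈ 357.0°
Leg 5: φ1=-0.5808822, φ2=-1.1568461, Δφ=-0.5759639, Δλ=2.3730701 rad; a=sin²(Δφ/2)+cosφ1·cosφ2·sin²(Δλ/2)=0.3696669174; c=2·atan2(√a, √(1-a))=1.307084168; dist=6371·c=8327.433 ≈ 8327.4 km; running total=58991.6 km
Leg 5 bearing: y=sinΔλ·cosφ2=0.27957887, x=cosφ1·sinφ2-sinφ1·cosφ2·cosΔλ=-0.92406104; θ=atan2(y, x)=163.1666° ≈ 163.2°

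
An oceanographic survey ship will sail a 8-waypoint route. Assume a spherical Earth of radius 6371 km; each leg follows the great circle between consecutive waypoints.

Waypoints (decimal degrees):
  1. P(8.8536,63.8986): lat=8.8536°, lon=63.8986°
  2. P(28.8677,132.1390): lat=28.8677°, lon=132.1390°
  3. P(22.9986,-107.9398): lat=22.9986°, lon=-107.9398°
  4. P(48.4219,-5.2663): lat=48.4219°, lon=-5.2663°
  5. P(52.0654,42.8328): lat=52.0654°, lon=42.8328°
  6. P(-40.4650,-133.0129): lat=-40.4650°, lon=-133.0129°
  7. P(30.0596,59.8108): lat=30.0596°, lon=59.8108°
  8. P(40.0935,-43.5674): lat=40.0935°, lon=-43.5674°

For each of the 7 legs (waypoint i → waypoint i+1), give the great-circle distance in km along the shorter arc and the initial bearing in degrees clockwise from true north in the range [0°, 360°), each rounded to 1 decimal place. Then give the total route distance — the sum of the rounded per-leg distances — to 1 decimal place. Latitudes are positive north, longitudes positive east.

Leg 1: φ1=0.1545245, φ2=0.5038364, Δφ=0.3493119, Δλ=1.1910197 rad; a=sin²(Δφ/2)+cosφ1·cosφ2·sin²(Δλ/2)=0.3024575024; c=2·atan2(√a, √(1-a))=1.164635955; dist=6371·c=7419.896 ≈ 7419.9 km; running total=7419.9 km
Leg 1 bearing: y=sinΔλ·cosφ2=0.81333835, x=cosφ1·sinφ2-sinφ1·cosφ2·cosΔλ=0.42706975; θ=atan2(y, x)=62.2968° ≈ 62.3°
Leg 2: φ1=0.5038364, φ2=0.4014013, Δφ=-0.1024351, Δλ=-4.1901655 rad; a=sin²(Δφ/2)+cosφ1·cosφ2·sin²(Δλ/2)=0.6067369559; c=2·atan2(√a, √(1-a))=1.785925793; dist=6371·c=11378.133 ≈ 11378.1 km; running total=18798.0 km
Leg 2 bearing: y=sinΔλ·cosφ2=0.79782110, x=cosφ1·sinφ2-sinφ1·cosφ2·cosΔλ=0.56383542; θ=atan2(y, x)=54.7504° ≈ 54.8°
Leg 3: φ1=0.4014013, φ2=0.8451216, Δφ=0.4437203, Δλ=1.7919906 rad; a=sin²(Δφ/2)+cosφ1·cosφ2·sin²(Δλ/2)=0.4208780037; c=2·atan2(√a, √(1-a))=1.411884344; dist=6371·c=8995.115 ≈ 8995.1 km; running total=27793.1 km
Leg 3 bearing: y=sinΔλ·cosφ2=0.64747148, x=cosφ1·sinφ2-sinφ1·cosφ2·cosΔλ=0.74547939; θ=atan2(y, x)=40.9753° ≈ 41.0°
Leg 4: φ1=0.8451216, φ2=0.9087127, Δφ=0.0635911, Δλ=0.8394877 rad; a=sin²(Δφ/2)+cosφ1·cosφ2·sin²(Δλ/2)=0.0687671666; c=2·atan2(√a, √(1-a))=0.530674945; dist=6371·c=3380.930 ≈ 3380.9 km; running total=31174.0 km
Leg 4 bearing: y=sinΔλ·cosφ2=0.45756771, x=cosφ1·sinφ2-sinφ1·cosφ2·cosΔλ=0.21629786; θ=atan2(y, x)=64.6993° ≈ 64.7°
Leg 5: φ1=0.9087127, φ2=-0.7062475, Δφ=-1.6149601, Δλ=-3.0690864 rad; a=sin²(Δφ/2)+cosφ1·cosφ2·sin²(Δλ/2)=0.9891724837; c=2·atan2(√a, √(1-a))=2.933104554; dist=6371·c=18686.809 ≈ 18686.8 km; running total=49860.8 km
Leg 5 bearing: y=sinΔλ·cosφ2=-0.05511459, x=cosφ1·sinφ2-sinφ1·cosφ2·cosΔλ=0.19950816; θ=atan2(y, x)=-15.4429° <0 so +360° → 344.5571° ≈ 344.6°
Leg 6: φ1=-0.7062475, φ2=0.5246390, Δφ=1.2308865, Δλ=3.3654084 rad; a=sin²(Δφ/2)+cosφ1·cosφ2·sin²(Δλ/2)=0.9835652217; c=2·atan2(√a, √(1-a))=2.884488706; dist=6371·c=18377.078 ≈ 18377.1 km; running total=68237.9 km
Leg 6 bearing: y=sinΔλ·cosφ2=-0.19210039, x=cosφ1·sinφ2-sinφ1·cosφ2·cosΔλ=-0.16660176; θ=atan2(y, x)=-130.9339° <0 so +360° → 229.0661° ≈ 229.1°
Leg 7: φ1=0.5246390, φ2=0.6997636, Δφ=0.1751246, Δλ=-1.8042900 rad; a=sin²(Δφ/2)+cosφ1·cosφ2·sin²(Δλ/2)=0.4152991333; c=2·atan2(√a, √(1-a))=1.400573729; dist=6371·c=8923.055 ≈ 8923.1 km; running total=77161.0 km
Leg 7 bearing: y=sinΔλ·cosφ2=-0.74423557, x=cosφ1·sinφ2-sinφ1·cosφ2·cosΔλ=0.64607776; θ=atan2(y, x)=-49.0385° <0 so +360° → 310.9615° ≈ 311.0°

Leg 1: dist=7419.9 km, bearing=62.3°
Leg 2: dist=11378.1 km, bearing=54.8°
Leg 3: dist=8995.1 km, bearing=41.0°
Leg 4: dist=3380.9 km, bearing=64.7°
Leg 5: dist=18686.8 km, bearing=344.6°
Leg 6: dist=18377.1 km, bearing=229.1°
Leg 7: dist=8923.1 km, bearing=311.0°
Total: 77161.0 km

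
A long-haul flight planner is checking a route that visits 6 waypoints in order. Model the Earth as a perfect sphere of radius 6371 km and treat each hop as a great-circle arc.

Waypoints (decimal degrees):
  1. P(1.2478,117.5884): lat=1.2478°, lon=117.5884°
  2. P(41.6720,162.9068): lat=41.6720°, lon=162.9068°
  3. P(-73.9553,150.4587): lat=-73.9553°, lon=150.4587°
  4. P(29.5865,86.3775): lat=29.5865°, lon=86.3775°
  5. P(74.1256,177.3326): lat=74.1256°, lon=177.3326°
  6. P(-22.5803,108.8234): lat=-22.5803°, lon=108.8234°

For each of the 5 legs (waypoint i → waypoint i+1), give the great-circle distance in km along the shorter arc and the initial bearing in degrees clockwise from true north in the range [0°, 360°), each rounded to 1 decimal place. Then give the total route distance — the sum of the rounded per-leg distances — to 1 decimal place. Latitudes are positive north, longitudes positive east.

Leg 1: φ1=0.0217782, φ2=0.7273136, Δφ=0.7055354, Δλ=0.7909553 rad; a=sin²(Δφ/2)+cosφ1·cosφ2·sin²(Δλ/2)=0.2302033497; c=2·atan2(√a, √(1-a))=1.000842351; dist=6371·c=6376.367 ≈ 6376.4 km; running total=6376.4 km
Leg 1 bearing: y=sinΔλ·cosφ2=0.53110974, x=cosφ1·sinφ2-sinφ1·cosφ2·cosΔλ=0.65326986; θ=atan2(y, x)=39.1112° ≈ 39.1°
Leg 2: φ1=0.7273136, φ2=-1.2907635, Δφ=-2.0180771, Δλ=-0.2172603 rad; a=sin²(Δφ/2)+cosφ1·cosφ2·sin²(Δλ/2)=0.7186843608; c=2·atan2(√a, √(1-a))=2.023466935; dist=6371·c=12891.508 ≈ 12891.5 km; running total=19267.9 km
Leg 2 bearing: y=sinΔλ·cosφ2=-0.05957669, x=cosφ1·sinφ2-sinφ1·cosφ2·cosΔλ=-0.89730665; θ=atan2(y, x)=-176.2014° <0 so +360° → 183.7986° ≈ 183.8°
Leg 3: φ1=-1.2907635, φ2=0.5163818, Δφ=1.8071453, Δλ=-1.1184279 rad; a=sin²(Δφ/2)+cosφ1·cosφ2·sin²(Δλ/2)=0.6847240646; c=2·atan2(√a, √(1-a))=1.949211390; dist=6371·c=12418.426 ≈ 12418.4 km; running total=31686.3 km
Leg 3 bearing: y=sinΔλ·cosφ2=-0.78214092, x=cosφ1·sinφ2-sinφ1·cosφ2·cosΔλ=0.50176056; θ=atan2(y, x)=-57.3189° <0 so +360° → 302.6811° ≈ 302.7°
Leg 4: φ1=0.5163818, φ2=1.2937358, Δφ=0.7773539, Δλ=1.5874660 rad; a=sin²(Δφ/2)+cosφ1·cosφ2·sin²(Δλ/2)=0.2645286437; c=2·atan2(√a, √(1-a))=1.080437216; dist=6371·c=6883.466 ≈ 6883.5 km; running total=38569.8 km
Leg 4 bearing: y=sinΔλ·cosφ2=0.27349148, x=cosφ1·sinφ2-sinφ1·cosφ2·cosΔλ=0.83869862; θ=atan2(y, x)=18.0606° ≈ 18.1°
Leg 5: φ1=1.2937358, φ2=-0.3941006, Δφ=-1.6878364, Δλ=-1.1957111 rad; a=sin²(Δφ/2)+cosφ1·cosφ2·sin²(Δλ/2)=0.6384040196; c=2·atan2(√a, √(1-a))=1.851267081; dist=6371·c=11794.423 ≈ 11794.4 km; running total=50364.2 km
Leg 5 bearing: y=sinΔλ·cosφ2=-0.85914822, x=cosφ1·sinφ2-sinφ1·cosφ2·cosΔλ=-0.43039708; θ=atan2(y, x)=-116.6089° <0 so +360° → 243.3911° ≈ 243.4°

Leg 1: dist=6376.4 km, bearing=39.1°
Leg 2: dist=12891.5 km, bearing=183.8°
Leg 3: dist=12418.4 km, bearing=302.7°
Leg 4: dist=6883.5 km, bearing=18.1°
Leg 5: dist=11794.4 km, bearing=243.4°
Total: 50364.2 km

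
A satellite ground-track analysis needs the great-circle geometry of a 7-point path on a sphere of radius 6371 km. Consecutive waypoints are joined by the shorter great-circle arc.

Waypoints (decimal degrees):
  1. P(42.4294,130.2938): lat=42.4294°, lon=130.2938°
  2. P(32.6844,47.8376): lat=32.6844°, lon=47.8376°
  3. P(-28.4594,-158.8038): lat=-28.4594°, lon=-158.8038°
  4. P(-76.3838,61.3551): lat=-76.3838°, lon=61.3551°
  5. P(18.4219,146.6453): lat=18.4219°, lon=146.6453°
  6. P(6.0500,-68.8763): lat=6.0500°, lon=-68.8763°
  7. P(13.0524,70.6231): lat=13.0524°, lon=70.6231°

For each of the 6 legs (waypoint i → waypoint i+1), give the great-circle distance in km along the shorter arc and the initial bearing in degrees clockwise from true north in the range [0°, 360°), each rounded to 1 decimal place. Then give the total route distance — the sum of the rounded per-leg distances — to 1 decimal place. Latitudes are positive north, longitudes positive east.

Leg 1: dist=7063.0 km, bearing=291.2°
Leg 2: dist=17428.7 km, bearing=86.6°
Leg 3: dist=8033.2 km, bearing=189.2°
Leg 4: dist=11874.0 km, bearing=81.0°
Leg 5: dist=15263.9 km, bearing=58.4°
Leg 6: dist=15063.0 km, bearing=64.4°
Total: 74725.8 km

Leg 1: φ1=0.7405327, φ2=0.5704504, Δφ=-0.1700823, Δλ=-1.4391322 rad; a=sin²(Δφ/2)+cosφ1·cosφ2·sin²(Δλ/2)=0.2770531414; c=2·atan2(√a, √(1-a))=1.108623843; dist=6371·c=7063.043 ≈ 7063.0 km; running total=7063.0 km
Leg 1 bearing: y=sinΔλ·cosφ2=-0.83437312, x=cosφ1·sinφ2-sinφ1·cosφ2·cosΔλ=0.32403749; θ=atan2(y, x)=-68.7758° <0 so +360° → 291.2242° ≈ 291.2°
Leg 2: φ1=0.5704504, φ2=-0.4967102, Δφ=-1.0671606, Δλ=-3.6065728 rad; a=sin²(Δφ/2)+cosφ1·cosφ2·sin²(Δλ/2)=0.9593612621; c=2·atan2(√a, √(1-a))=2.735629636; dist=6371·c=17428.696 ≈ 17428.7 km; running total=24491.7 km
Leg 2 bearing: y=sinΔλ·cosφ2=0.39421755, x=cosφ1·sinφ2-sinφ1·cosφ2·cosΔλ=0.02326899; θ=atan2(y, x)=86.6220° ≈ 86.6°
Leg 3: φ1=-0.4967102, φ2=-1.3331488, Δφ=-0.8364386, Δλ=3.8424977 rad; a=sin²(Δφ/2)+cosφ1·cosφ2·sin²(Δλ/2)=0.3475172395; c=2·atan2(√a, √(1-a))=1.260894101; dist=6371·c=8033.156 ≈ 8033.2 km; running total=32524.9 km
Leg 3 bearing: y=sinΔλ·cosφ2=-0.15182264, x=cosφ1·sinφ2-sinφ1·cosφ2·cosΔλ=-0.94018398; θ=atan2(y, x)=-170.8270° <0 so +360° → 189.1730° ≈ 189.2°
Leg 4: φ1=-1.3331488, φ2=0.3215228, Δφ=1.6546716, Δλ=1.4885948 rad; a=sin²(Δφ/2)+cosφ1·cosφ2·sin²(Δλ/2)=0.6443953681; c=2·atan2(√a, √(1-a))=1.863759843; dist=6371·c=11874.014 ≈ 11874.0 km; running total=44398.9 km
Leg 4 bearing: y=sinΔλ·cosφ2=0.94555169, x=cosφ1·sinφ2-sinφ1·cosφ2·cosΔλ=0.15010637; θ=atan2(y, x)=80.9796° ≈ 81.0°
Leg 5: φ1=0.3215228, φ2=0.1055924, Δφ=-0.2159304, Δλ=-3.7615615 rad; a=sin²(Δφ/2)+cosφ1·cosφ2·sin²(Δλ/2)=0.8672906620; c=2·atan2(√a, √(1-a))=2.395845759; dist=6371·c=15263.933 ≈ 15263.9 km; running total=59662.8 km
Leg 5 bearing: y=sinΔλ·cosφ2=0.57777378, x=cosφ1·sinφ2-sinφ1·cosφ2·cosΔλ=0.35576360; θ=atan2(y, x)=58.3774° ≈ 58.4°
Leg 6: φ1=0.1055924, φ2=0.2278074, Δφ=0.1222149, Δλ=2.4347238 rad; a=sin²(Δφ/2)+cosφ1·cosφ2·sin²(Δλ/2)=0.8564123703; c=2·atan2(√a, √(1-a))=2.364313958; dist=6371·c=15063.044 ≈ 15063.0 km; running total=74725.8 km
Leg 6 bearing: y=sinΔλ·cosφ2=0.63267662, x=cosφ1·sinφ2-sinφ1·cosφ2·cosΔλ=0.30265688; θ=atan2(y, x)=64.4347° ≈ 64.4°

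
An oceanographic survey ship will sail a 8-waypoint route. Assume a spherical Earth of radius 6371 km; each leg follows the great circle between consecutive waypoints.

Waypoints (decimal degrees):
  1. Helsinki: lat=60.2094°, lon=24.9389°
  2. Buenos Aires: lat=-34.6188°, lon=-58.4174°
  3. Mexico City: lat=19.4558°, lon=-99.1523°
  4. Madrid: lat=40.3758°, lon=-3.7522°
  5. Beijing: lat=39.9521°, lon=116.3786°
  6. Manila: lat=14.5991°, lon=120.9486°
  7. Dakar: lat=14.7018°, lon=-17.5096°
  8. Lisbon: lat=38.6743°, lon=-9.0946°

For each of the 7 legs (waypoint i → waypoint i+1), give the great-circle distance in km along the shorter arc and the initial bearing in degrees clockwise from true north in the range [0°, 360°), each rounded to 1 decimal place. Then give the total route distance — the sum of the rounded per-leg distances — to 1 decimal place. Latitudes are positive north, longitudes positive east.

Leg 1: φ1=1.0508523, φ2=-0.6042120, Δφ=-1.6550643, Δλ=-1.4548419 rad; a=sin²(Δφ/2)+cosφ1·cosφ2·sin²(Δλ/2)=0.7228660039; c=2·atan2(√a, √(1-a))=2.032788155; dist=6371·c=12950.893 ≈ 12950.9 km; running total=12950.9 km
Leg 1 bearing: y=sinΔλ·cosφ2=-0.81742374, x=cosφ1·sinφ2-sinφ1·cosφ2·cosΔλ=-0.36488547; θ=atan2(y, x)=-114.0553° <0 so +360° → 245.9447° ≈ 245.9°
Leg 2: φ1=-0.6042120, φ2=0.3395678, Δφ=0.9437798, Δλ=-0.7109581 rad; a=sin²(Δφ/2)+cosφ1·cosφ2·sin²(Δλ/2)=0.3006273209; c=2·atan2(√a, √(1-a))=1.160647999; dist=6371·c=7394.488 ≈ 7394.5 km; running total=20345.4 km
Leg 2 bearing: y=sinΔλ·cosφ2=-0.61529806, x=cosφ1·sinφ2-sinφ1·cosφ2·cosΔλ=0.68000767; θ=atan2(y, x)=-42.1401° <0 so +360° → 317.8599° ≈ 317.9°
Leg 3: φ1=0.3395678, φ2=0.7046906, Δφ=0.3651229, Δλ=1.6650459 rad; a=sin²(Δφ/2)+cosφ1·cosφ2·sin²(Δλ/2)=0.4259159955; c=2·atan2(√a, √(1-a))=1.422080750; dist=6371·c=9060.076 ≈ 9060.1 km; running total=29405.5 km
Leg 3 bearing: y=sinΔλ·cosφ2=0.75843091, x=cosφ1·sinφ2-sinφ1·cosφ2·cosΔλ=0.63468795; θ=atan2(y, x)=50.0759° ≈ 50.1°
Leg 4: φ1=0.7046906, φ2=0.6972957, Δφ=-0.0073950, Δλ=2.0966780 rad; a=sin²(Δφ/2)+cosφ1·cosφ2·sin²(Δλ/2)=0.4385838395; c=2·atan2(√a, √(1-a))=1.447653012; dist=6371·c=9222.997 ≈ 9223.0 km; running total=38628.5 km
Leg 4 bearing: y=sinΔλ·cosφ2=0.66300236, x=cosφ1·sinφ2-sinφ1·cosφ2·cosΔλ=0.73847146; θ=atan2(y, x)=41.9176° ≈ 41.9°
Leg 5: φ1=0.6972957, φ2=0.2548024, Δφ=-0.4424933, Δλ=0.0797615 rad; a=sin²(Δφ/2)+cosφ1·cosφ2·sin²(Δλ/2)=0.0493358159; c=2·atan2(√a, √(1-a))=0.447969673; dist=6371·c=2854.015 ≈ 2854.0 km; running total=41482.5 km
Leg 5 bearing: y=sinΔλ·cosφ2=0.07710448, x=cosφ1·sinφ2-sinφ1·cosφ2·cosΔλ=-0.42621834; θ=atan2(y, x)=169.7459° ≈ 169.7°
Leg 6: φ1=0.2548024, φ2=0.2565948, Δφ=0.0017925, Δλ=-2.4165515 rad; a=sin²(Δφ/2)+cosφ1·cosφ2·sin²(Δλ/2)=0.8183119678; c=2·atan2(√a, √(1-a))=2.260908817; dist=6371·c=14404.250 ≈ 14404.3 km; running total=55886.8 km
Leg 6 bearing: y=sinΔλ·cosφ2=-0.64145406, x=cosφ1·sinφ2-sinφ1·cosφ2·cosΔλ=0.42807319; θ=atan2(y, x)=-56.2829° <0 so +360° → 303.7171° ≈ 303.7°
Leg 7: φ1=0.2565948, φ2=0.6749939, Δφ=0.4183991, Δλ=0.1468695 rad; a=sin²(Δφ/2)+cosφ1·cosφ2·sin²(Δλ/2)=0.0471946666; c=2·atan2(√a, √(1-a))=0.437978933; dist=6371·c=2790.364 ≈ 2790.4 km; running total=58677.2 km
Leg 7 bearing: y=sinΔλ·cosφ2=0.11425079, x=cosφ1·sinφ2-sinφ1·cosφ2·cosΔλ=0.40843124; θ=atan2(y, x)=15.6279° ≈ 15.6°

Leg 1: dist=12950.9 km, bearing=245.9°
Leg 2: dist=7394.5 km, bearing=317.9°
Leg 3: dist=9060.1 km, bearing=50.1°
Leg 4: dist=9223.0 km, bearing=41.9°
Leg 5: dist=2854.0 km, bearing=169.7°
Leg 6: dist=14404.3 km, bearing=303.7°
Leg 7: dist=2790.4 km, bearing=15.6°
Total: 58677.2 km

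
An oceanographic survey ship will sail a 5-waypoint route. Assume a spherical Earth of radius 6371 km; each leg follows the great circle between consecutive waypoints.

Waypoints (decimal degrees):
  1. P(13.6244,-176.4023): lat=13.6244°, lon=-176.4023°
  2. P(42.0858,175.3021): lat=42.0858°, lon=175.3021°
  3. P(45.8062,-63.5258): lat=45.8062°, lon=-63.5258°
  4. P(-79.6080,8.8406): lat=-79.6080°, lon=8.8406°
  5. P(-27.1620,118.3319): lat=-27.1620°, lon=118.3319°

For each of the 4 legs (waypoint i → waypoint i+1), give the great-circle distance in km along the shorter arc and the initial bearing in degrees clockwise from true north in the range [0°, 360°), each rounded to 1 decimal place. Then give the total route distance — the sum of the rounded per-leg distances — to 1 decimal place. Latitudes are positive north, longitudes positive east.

Leg 1: φ1=0.2377906, φ2=0.7345358, Δφ=0.4967451, Δλ=6.1383998 rad; a=sin²(Δφ/2)+cosφ1·cosφ2·sin²(Δλ/2)=0.0642041241; c=2·atan2(√a, √(1-a))=0.512356386; dist=6371·c=3264.223 ≈ 3264.2 km; running total=3264.2 km
Leg 1 bearing: y=sinΔλ·cosφ2=-0.10707640, x=cosφ1·sinφ2-sinφ1·cosφ2·cosΔλ=0.47839572; θ=atan2(y, x)=-12.6162° <0 so +360° → 347.3838° ≈ 347.4°
Leg 2: φ1=0.7345358, φ2=0.7994690, Δφ=0.0649332, Δλ=-4.1683332 rad; a=sin²(Δφ/2)+cosφ1·cosφ2·sin²(Δλ/2)=0.3936124148; c=2·atan2(√a, √(1-a))=1.356382033; dist=6371·c=8641.510 ≈ 8641.5 km; running total=11905.7 km
Leg 2 bearing: y=sinΔλ·cosφ2=0.59643952, x=cosφ1·sinφ2-sinφ1·cosφ2·cosΔλ=0.77394226; θ=atan2(y, x)=37.6197° ≈ 37.6°
Leg 3: φ1=0.7994690, φ2=-1.3894217, Δφ=-2.1888907, Δλ=1.2630319 rad; a=sin²(Δφ/2)+cosφ1·cosφ2·sin²(Δλ/2)=0.8335671173; c=2·atan2(√a, √(1-a))=2.301151467; dist=6371·c=14660.636 ≈ 14660.6 km; running total=26566.3 km
Leg 3 bearing: y=sinΔλ·cosφ2=0.17190624, x=cosφ1·sinφ2-sinφ1·cosφ2·cosΔλ=-0.72483112; θ=atan2(y, x)=166.6578° ≈ 166.7°
Leg 4: φ1=-1.3894217, φ2=-0.4740663, Δφ=0.9153554, Δλ=1.9109837 rad; a=sin²(Δφ/2)+cosφ1·cosφ2·sin²(Δλ/2)=0.3022648638; c=2·atan2(√a, √(1-a))=1.164216520; dist=6371·c=7417.223 ≈ 7417.2 km; running total=33983.5 km
Leg 4 bearing: y=sinΔλ·cosφ2=0.83873145, x=cosφ1·sinφ2-sinφ1·cosφ2·cosΔλ=-0.37434318; θ=atan2(y, x)=114.0522° ≈ 114.1°

Leg 1: dist=3264.2 km, bearing=347.4°
Leg 2: dist=8641.5 km, bearing=37.6°
Leg 3: dist=14660.6 km, bearing=166.7°
Leg 4: dist=7417.2 km, bearing=114.1°
Total: 33983.5 km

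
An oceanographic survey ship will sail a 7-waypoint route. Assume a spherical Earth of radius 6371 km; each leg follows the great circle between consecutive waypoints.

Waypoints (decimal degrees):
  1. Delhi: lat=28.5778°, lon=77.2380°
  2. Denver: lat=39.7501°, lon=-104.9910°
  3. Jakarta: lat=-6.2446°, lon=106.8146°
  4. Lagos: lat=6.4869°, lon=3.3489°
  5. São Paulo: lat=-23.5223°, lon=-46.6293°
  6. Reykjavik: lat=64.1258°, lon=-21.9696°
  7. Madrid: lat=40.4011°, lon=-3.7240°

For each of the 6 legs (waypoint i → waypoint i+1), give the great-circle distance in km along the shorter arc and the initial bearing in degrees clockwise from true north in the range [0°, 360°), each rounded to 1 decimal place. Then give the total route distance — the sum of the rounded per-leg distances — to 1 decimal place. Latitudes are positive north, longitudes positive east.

Leg 1: dist=12413.9 km, bearing=1.8°
Leg 2: dist=15120.0 km, bearing=311.1°
Leg 3: dist=11566.7 km, bearing=275.2°
Leg 4: dist=6367.4 km, bearing=236.6°
Leg 5: dist=9978.6 km, bearing=10.5°
Leg 6: dist=2891.3 km, bearing=147.1°
Total: 58337.9 km

Leg 1: φ1=0.4987767, φ2=0.6937701, Δφ=0.1949934, Δλ=-3.1804960 rad; a=sin²(Δφ/2)+cosφ1·cosφ2·sin²(Δλ/2)=0.6843917062; c=2·atan2(√a, √(1-a))=1.948496166; dist=6371·c=12413.869 ≈ 12413.9 km; running total=12413.9 km
Leg 1 bearing: y=sinΔλ·cosφ2=0.02990297, x=cosφ1·sinφ2-sinφ1·cosφ2·cosΔλ=0.92903423; θ=atan2(y, x)=1.8436° ≈ 1.8°
Leg 2: φ1=0.6937701, φ2=-0.1089888, Δφ=-0.8027590, Δλ=3.6967051 rad; a=sin²(Δφ/2)+cosφ1·cosφ2·sin²(Δλ/2)=0.8595348132; c=2·atan2(√a, √(1-a))=2.373258930; dist=6371·c=15120.033 ≈ 15120.0 km; running total=27533.9 km
Leg 2 bearing: y=sinΔλ·cosφ2=-0.52391172, x=cosφ1·sinφ2-sinφ1·cosφ2·cosΔλ=0.45656914; θ=atan2(y, x)=-48.9291° <0 so +360° → 311.0709° ≈ 311.1°
Leg 3: φ1=-0.1089888, φ2=0.1132178, Δφ=0.2222066, Δλ=-1.8058171 rad; a=sin²(Δφ/2)+cosφ1·cosφ2·sin²(Δλ/2)=0.6211441478; c=2·atan2(√a, √(1-a))=1.815520057; dist=6371·c=11566.678 ≈ 11566.7 km; running total=39100.6 km
Leg 3 bearing: y=sinΔλ·cosφ2=-0.96628321, x=cosφ1·sinφ2-sinφ1·cosφ2·cosΔλ=0.08713860; θ=atan2(y, x)=-84.8471° <0 so +360° → 275.1529° ≈ 275.2°
Leg 4: φ1=0.1132178, φ2=-0.4105416, Δφ=-0.5237593, Δλ=-0.8722841 rad; a=sin²(Δφ/2)+cosφ1·cosφ2·sin²(Δλ/2)=0.2296111090; c=2·atan2(√a, √(1-a))=0.999434844; dist=6371·c=6367.399 ≈ 6367.4 km; running total=45468.0 km
Leg 4 bearing: y=sinΔλ·cosφ2=-0.70216554, x=cosφ1·sinφ2-sinφ1·cosφ2·cosΔλ=-0.46316622; θ=atan2(y, x)=-123.4099° <0 so +360° → 236.5901° ≈ 236.6°
Leg 5: φ1=-0.4105416, φ2=1.1192063, Δφ=1.5297479, Δλ=0.4303930 rad; a=sin²(Δφ/2)+cosφ1·cosφ2·sin²(Δλ/2)=0.4977273105; c=2·atan2(√a, √(1-a))=1.566250932; dist=6371·c=9978.585 ≈ 9978.6 km; running total=55446.6 km
Leg 5 bearing: y=sinΔλ·cosφ2=0.18207689, x=cosφ1·sinφ2-sinφ1·cosφ2·cosΔλ=0.98327379; θ=atan2(y, x)=10.4909° ≈ 10.5°
Leg 6: φ1=1.1192063, φ2=0.7051322, Δφ=-0.4140741, Δλ=0.3184458 rad; a=sin²(Δφ/2)+cosφ1·cosφ2·sin²(Δλ/2)=0.0506095676; c=2·atan2(√a, √(1-a))=0.453815674; dist=6371·c=2891.260 ≈ 2891.3 km; running total=58337.9 km
Leg 6 bearing: y=sinΔλ·cosφ2=0.23842680, x=cosφ1·sinφ2-sinφ1·cosφ2·cosΔλ=-0.36789349; θ=atan2(y, x)=147.0533° ≈ 147.1°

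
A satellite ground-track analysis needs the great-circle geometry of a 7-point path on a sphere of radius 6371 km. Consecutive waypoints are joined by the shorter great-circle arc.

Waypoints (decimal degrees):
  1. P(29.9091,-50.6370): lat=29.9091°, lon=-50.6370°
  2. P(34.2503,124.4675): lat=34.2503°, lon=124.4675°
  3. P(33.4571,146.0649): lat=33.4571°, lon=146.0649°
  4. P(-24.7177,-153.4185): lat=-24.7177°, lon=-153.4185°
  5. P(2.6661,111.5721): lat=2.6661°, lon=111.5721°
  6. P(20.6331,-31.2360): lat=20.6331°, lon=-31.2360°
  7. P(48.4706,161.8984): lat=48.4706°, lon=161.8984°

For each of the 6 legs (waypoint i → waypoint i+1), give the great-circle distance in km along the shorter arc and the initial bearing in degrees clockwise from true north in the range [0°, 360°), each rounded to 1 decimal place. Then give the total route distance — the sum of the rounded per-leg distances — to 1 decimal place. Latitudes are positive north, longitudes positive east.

Leg 1: dist=12862.4 km, bearing=4.5°
Leg 2: dist=1992.6 km, bearing=86.4°
Leg 3: dist=9096.8 km, bearing=127.0°
Leg 4: dist=10637.3 km, bearing=270.3°
Leg 5: dist=15205.4 km, bearing=304.4°
Leg 6: dist=12220.8 km, bearing=350.8°
Total: 62015.3 km

Leg 1: φ1=0.5220123, φ2=0.5977805, Δφ=0.0757682, Δλ=3.0561501 rad; a=sin²(Δφ/2)+cosφ1·cosφ2·sin²(Δλ/2)=0.7166275843; c=2·atan2(√a, √(1-a))=2.018897734; dist=6371·c=12862.397 ≈ 12862.4 km; running total=12862.4 km
Leg 1 bearing: y=sinΔλ·cosφ2=0.07053982, x=cosφ1·sinφ2-sinφ1·cosφ2·cosΔλ=0.89850659; θ=atan2(y, x)=4.4890° ≈ 4.5°
Leg 2: φ1=0.5977805, φ2=0.5839366, Δφ=-0.0138440, Δλ=0.3769457 rad; a=sin²(Δφ/2)+cosφ1·cosφ2·sin²(Δλ/2)=0.0242559378; c=2·atan2(√a, √(1-a))=0.312759537; dist=6371·c=1992.591 ≈ 1992.6 km; running total=14855.0 km
Leg 2 bearing: y=sinΔλ·cosφ2=0.30709069, x=cosφ1·sinφ2-sinφ1·cosφ2·cosΔλ=0.01912218; θ=atan2(y, x)=86.4369° ≈ 86.4°
Leg 3: φ1=0.5839366, φ2=-0.4314052, Δφ=-1.0153418, Δλ=-5.2269714 rad; a=sin²(Δφ/2)+cosφ1·cosφ2·sin²(Δλ/2)=0.4287666235; c=2·atan2(√a, √(1-a))=1.427843182; dist=6371·c=9096.789 ≈ 9096.8 km; running total=23951.8 km
Leg 3 bearing: y=sinΔλ·cosφ2=0.79074244, x=cosφ1·sinφ2-sinφ1·cosφ2·cosΔλ=-0.59533992; θ=atan2(y, x)=126.9756° ≈ 127.0°
Leg 4: φ1=-0.4314052, φ2=0.0465322, Δφ=0.4779375, Δλ=4.6249585 rad; a=sin²(Δφ/2)+cosφ1·cosφ2·sin²(Δλ/2)=0.5493416883; c=2·atan2(√a, √(1-a))=1.669640579; dist=6371·c=10637.280 ≈ 10637.3 km; running total=34589.1 km
Leg 4 bearing: y=sinΔλ·cosφ2=-0.99510209, x=cosφ1·sinφ2-sinφ1·cosφ2·cosΔλ=0.00578085; θ=atan2(y, x)=-89.6672° <0 so +360° → 270.3328° ≈ 270.3°
Leg 5: φ1=0.0465322, φ2=0.3601155, Δφ=0.3135833, Δλ=-2.4924715 rad; a=sin²(Δφ/2)+cosφ1·cosφ2·sin²(Δλ/2)=0.8641595970; c=2·atan2(√a, √(1-a))=2.386662190; dist=6371·c=15205.425 ≈ 15205.4 km; running total=49794.5 km
Leg 5 bearing: y=sinΔλ·cosφ2=-0.56571239, x=cosφ1·sinφ2-sinφ1·cosφ2·cosΔλ=0.38667899; θ=atan2(y, x)=-55.6464° <0 so +360° → 304.3536° ≈ 304.4°
Leg 6: φ1=0.3601155, φ2=0.8459716, Δφ=0.4858560, Δλ=3.3708312 rad; a=sin²(Δφ/2)+cosφ1·cosφ2·sin²(Δλ/2)=0.6702229118; c=2·atan2(√a, √(1-a))=1.918187331; dist=6371·c=12220.771 ≈ 12220.8 km; running total=62015.3 km
Leg 6 bearing: y=sinΔλ·cosφ2=-0.15065846, x=cosφ1·sinφ2-sinφ1·cosφ2·cosΔλ=0.92811566; θ=atan2(y, x)=-9.2202° <0 so +360° → 350.7798° ≈ 350.8°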